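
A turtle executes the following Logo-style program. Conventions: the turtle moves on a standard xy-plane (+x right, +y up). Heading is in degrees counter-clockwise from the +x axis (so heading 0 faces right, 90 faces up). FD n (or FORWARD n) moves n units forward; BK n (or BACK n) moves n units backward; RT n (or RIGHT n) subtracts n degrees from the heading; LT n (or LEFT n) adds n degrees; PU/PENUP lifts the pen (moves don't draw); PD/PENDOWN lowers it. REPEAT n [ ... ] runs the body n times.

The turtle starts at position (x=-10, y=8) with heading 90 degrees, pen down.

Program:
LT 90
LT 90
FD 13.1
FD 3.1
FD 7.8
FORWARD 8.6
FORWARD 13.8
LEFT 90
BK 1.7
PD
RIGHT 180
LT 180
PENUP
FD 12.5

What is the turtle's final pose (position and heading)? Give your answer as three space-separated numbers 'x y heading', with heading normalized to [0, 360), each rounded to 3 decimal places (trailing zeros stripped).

Executing turtle program step by step:
Start: pos=(-10,8), heading=90, pen down
LT 90: heading 90 -> 180
LT 90: heading 180 -> 270
FD 13.1: (-10,8) -> (-10,-5.1) [heading=270, draw]
FD 3.1: (-10,-5.1) -> (-10,-8.2) [heading=270, draw]
FD 7.8: (-10,-8.2) -> (-10,-16) [heading=270, draw]
FD 8.6: (-10,-16) -> (-10,-24.6) [heading=270, draw]
FD 13.8: (-10,-24.6) -> (-10,-38.4) [heading=270, draw]
LT 90: heading 270 -> 0
BK 1.7: (-10,-38.4) -> (-11.7,-38.4) [heading=0, draw]
PD: pen down
RT 180: heading 0 -> 180
LT 180: heading 180 -> 0
PU: pen up
FD 12.5: (-11.7,-38.4) -> (0.8,-38.4) [heading=0, move]
Final: pos=(0.8,-38.4), heading=0, 6 segment(s) drawn

Answer: 0.8 -38.4 0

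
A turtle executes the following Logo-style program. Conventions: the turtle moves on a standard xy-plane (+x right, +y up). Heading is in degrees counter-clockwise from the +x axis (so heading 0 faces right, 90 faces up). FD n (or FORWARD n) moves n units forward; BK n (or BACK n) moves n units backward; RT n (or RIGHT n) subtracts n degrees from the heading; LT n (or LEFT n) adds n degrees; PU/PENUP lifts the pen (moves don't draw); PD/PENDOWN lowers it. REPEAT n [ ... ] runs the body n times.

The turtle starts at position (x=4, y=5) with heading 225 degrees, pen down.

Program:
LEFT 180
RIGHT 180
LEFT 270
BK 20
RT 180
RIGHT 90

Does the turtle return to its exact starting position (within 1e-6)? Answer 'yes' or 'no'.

Answer: no

Derivation:
Executing turtle program step by step:
Start: pos=(4,5), heading=225, pen down
LT 180: heading 225 -> 45
RT 180: heading 45 -> 225
LT 270: heading 225 -> 135
BK 20: (4,5) -> (18.142,-9.142) [heading=135, draw]
RT 180: heading 135 -> 315
RT 90: heading 315 -> 225
Final: pos=(18.142,-9.142), heading=225, 1 segment(s) drawn

Start position: (4, 5)
Final position: (18.142, -9.142)
Distance = 20; >= 1e-6 -> NOT closed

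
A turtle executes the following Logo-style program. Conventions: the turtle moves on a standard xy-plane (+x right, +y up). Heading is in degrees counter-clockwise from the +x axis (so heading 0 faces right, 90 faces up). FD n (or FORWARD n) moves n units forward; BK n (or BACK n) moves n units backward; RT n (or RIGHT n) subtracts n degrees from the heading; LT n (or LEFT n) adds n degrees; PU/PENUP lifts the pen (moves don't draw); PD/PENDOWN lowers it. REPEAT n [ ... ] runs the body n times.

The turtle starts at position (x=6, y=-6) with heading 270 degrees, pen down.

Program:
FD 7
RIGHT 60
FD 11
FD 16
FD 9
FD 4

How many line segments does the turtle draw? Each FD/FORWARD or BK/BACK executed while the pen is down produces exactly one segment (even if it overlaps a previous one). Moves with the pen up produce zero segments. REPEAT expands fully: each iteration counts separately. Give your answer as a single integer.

Executing turtle program step by step:
Start: pos=(6,-6), heading=270, pen down
FD 7: (6,-6) -> (6,-13) [heading=270, draw]
RT 60: heading 270 -> 210
FD 11: (6,-13) -> (-3.526,-18.5) [heading=210, draw]
FD 16: (-3.526,-18.5) -> (-17.383,-26.5) [heading=210, draw]
FD 9: (-17.383,-26.5) -> (-25.177,-31) [heading=210, draw]
FD 4: (-25.177,-31) -> (-28.641,-33) [heading=210, draw]
Final: pos=(-28.641,-33), heading=210, 5 segment(s) drawn
Segments drawn: 5

Answer: 5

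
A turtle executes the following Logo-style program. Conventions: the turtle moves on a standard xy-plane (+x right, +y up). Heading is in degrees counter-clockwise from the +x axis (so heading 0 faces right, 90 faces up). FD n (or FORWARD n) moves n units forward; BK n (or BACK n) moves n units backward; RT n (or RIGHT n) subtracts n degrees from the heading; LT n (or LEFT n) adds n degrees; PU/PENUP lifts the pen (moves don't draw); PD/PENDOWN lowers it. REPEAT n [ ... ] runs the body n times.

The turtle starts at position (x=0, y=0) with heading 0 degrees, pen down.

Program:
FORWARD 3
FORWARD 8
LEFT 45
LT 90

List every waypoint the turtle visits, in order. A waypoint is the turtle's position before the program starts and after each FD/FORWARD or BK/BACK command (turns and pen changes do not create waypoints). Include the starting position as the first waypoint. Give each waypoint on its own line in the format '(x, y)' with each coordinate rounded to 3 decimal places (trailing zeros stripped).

Answer: (0, 0)
(3, 0)
(11, 0)

Derivation:
Executing turtle program step by step:
Start: pos=(0,0), heading=0, pen down
FD 3: (0,0) -> (3,0) [heading=0, draw]
FD 8: (3,0) -> (11,0) [heading=0, draw]
LT 45: heading 0 -> 45
LT 90: heading 45 -> 135
Final: pos=(11,0), heading=135, 2 segment(s) drawn
Waypoints (3 total):
(0, 0)
(3, 0)
(11, 0)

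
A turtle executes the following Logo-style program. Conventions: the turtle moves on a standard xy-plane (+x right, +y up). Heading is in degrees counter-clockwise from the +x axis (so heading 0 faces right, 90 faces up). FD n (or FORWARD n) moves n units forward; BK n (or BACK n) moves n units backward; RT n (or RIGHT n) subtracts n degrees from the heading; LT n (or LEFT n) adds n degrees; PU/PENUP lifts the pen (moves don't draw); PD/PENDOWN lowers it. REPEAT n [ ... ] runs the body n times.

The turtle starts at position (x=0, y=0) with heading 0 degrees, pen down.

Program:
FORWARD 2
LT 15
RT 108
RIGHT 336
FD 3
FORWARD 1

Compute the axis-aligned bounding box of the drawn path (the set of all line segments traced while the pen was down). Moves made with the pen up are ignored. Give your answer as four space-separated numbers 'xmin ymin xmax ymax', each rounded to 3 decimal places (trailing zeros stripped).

Executing turtle program step by step:
Start: pos=(0,0), heading=0, pen down
FD 2: (0,0) -> (2,0) [heading=0, draw]
LT 15: heading 0 -> 15
RT 108: heading 15 -> 267
RT 336: heading 267 -> 291
FD 3: (2,0) -> (3.075,-2.801) [heading=291, draw]
FD 1: (3.075,-2.801) -> (3.433,-3.734) [heading=291, draw]
Final: pos=(3.433,-3.734), heading=291, 3 segment(s) drawn

Segment endpoints: x in {0, 2, 3.075, 3.433}, y in {-3.734, -2.801, 0}
xmin=0, ymin=-3.734, xmax=3.433, ymax=0

Answer: 0 -3.734 3.433 0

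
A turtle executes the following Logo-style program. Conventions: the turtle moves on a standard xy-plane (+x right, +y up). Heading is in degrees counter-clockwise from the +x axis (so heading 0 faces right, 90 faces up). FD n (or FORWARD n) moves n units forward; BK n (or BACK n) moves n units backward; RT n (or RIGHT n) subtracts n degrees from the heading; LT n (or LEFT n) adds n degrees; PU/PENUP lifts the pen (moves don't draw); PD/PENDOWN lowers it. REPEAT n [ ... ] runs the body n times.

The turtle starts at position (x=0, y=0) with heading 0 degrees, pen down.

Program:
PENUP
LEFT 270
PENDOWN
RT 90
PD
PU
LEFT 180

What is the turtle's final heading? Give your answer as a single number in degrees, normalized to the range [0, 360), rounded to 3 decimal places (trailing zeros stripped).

Executing turtle program step by step:
Start: pos=(0,0), heading=0, pen down
PU: pen up
LT 270: heading 0 -> 270
PD: pen down
RT 90: heading 270 -> 180
PD: pen down
PU: pen up
LT 180: heading 180 -> 0
Final: pos=(0,0), heading=0, 0 segment(s) drawn

Answer: 0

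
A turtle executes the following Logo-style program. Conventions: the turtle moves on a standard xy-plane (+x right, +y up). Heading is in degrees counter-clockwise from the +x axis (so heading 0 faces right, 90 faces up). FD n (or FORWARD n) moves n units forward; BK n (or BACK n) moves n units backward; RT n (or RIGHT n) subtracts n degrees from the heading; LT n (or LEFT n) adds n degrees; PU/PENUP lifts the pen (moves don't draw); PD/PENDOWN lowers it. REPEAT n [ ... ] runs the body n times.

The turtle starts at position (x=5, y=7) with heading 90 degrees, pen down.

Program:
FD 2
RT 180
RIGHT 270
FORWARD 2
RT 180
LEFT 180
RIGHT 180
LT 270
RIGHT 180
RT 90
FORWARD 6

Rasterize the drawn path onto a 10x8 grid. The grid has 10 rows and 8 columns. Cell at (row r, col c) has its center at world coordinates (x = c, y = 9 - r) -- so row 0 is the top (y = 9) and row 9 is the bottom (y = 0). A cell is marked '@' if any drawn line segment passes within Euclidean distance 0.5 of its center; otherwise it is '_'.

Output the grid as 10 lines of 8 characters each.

Answer: _@@@@@@@
_____@__
_____@__
________
________
________
________
________
________
________

Derivation:
Segment 0: (5,7) -> (5,9)
Segment 1: (5,9) -> (7,9)
Segment 2: (7,9) -> (1,9)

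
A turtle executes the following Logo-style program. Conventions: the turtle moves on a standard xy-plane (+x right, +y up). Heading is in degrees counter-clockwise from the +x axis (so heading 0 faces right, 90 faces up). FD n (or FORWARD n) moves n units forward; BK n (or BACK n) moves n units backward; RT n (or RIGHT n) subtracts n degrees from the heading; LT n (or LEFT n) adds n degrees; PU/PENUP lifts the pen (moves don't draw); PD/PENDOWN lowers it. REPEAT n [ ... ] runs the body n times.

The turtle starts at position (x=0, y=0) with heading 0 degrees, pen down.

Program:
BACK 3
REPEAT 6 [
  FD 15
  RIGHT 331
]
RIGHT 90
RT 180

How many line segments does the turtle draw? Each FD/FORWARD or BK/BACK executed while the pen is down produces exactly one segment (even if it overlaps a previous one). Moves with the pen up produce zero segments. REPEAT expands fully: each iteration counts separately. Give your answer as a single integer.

Executing turtle program step by step:
Start: pos=(0,0), heading=0, pen down
BK 3: (0,0) -> (-3,0) [heading=0, draw]
REPEAT 6 [
  -- iteration 1/6 --
  FD 15: (-3,0) -> (12,0) [heading=0, draw]
  RT 331: heading 0 -> 29
  -- iteration 2/6 --
  FD 15: (12,0) -> (25.119,7.272) [heading=29, draw]
  RT 331: heading 29 -> 58
  -- iteration 3/6 --
  FD 15: (25.119,7.272) -> (33.068,19.993) [heading=58, draw]
  RT 331: heading 58 -> 87
  -- iteration 4/6 --
  FD 15: (33.068,19.993) -> (33.853,34.972) [heading=87, draw]
  RT 331: heading 87 -> 116
  -- iteration 5/6 --
  FD 15: (33.853,34.972) -> (27.278,48.454) [heading=116, draw]
  RT 331: heading 116 -> 145
  -- iteration 6/6 --
  FD 15: (27.278,48.454) -> (14.99,57.058) [heading=145, draw]
  RT 331: heading 145 -> 174
]
RT 90: heading 174 -> 84
RT 180: heading 84 -> 264
Final: pos=(14.99,57.058), heading=264, 7 segment(s) drawn
Segments drawn: 7

Answer: 7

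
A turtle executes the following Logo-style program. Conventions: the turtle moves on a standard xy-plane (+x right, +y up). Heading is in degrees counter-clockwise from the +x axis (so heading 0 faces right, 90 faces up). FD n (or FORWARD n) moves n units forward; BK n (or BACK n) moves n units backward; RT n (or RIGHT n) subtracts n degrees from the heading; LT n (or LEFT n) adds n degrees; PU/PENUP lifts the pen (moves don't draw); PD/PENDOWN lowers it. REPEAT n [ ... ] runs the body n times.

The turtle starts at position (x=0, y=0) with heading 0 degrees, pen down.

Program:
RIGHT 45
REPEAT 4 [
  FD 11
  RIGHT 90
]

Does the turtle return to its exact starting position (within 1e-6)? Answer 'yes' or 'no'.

Executing turtle program step by step:
Start: pos=(0,0), heading=0, pen down
RT 45: heading 0 -> 315
REPEAT 4 [
  -- iteration 1/4 --
  FD 11: (0,0) -> (7.778,-7.778) [heading=315, draw]
  RT 90: heading 315 -> 225
  -- iteration 2/4 --
  FD 11: (7.778,-7.778) -> (0,-15.556) [heading=225, draw]
  RT 90: heading 225 -> 135
  -- iteration 3/4 --
  FD 11: (0,-15.556) -> (-7.778,-7.778) [heading=135, draw]
  RT 90: heading 135 -> 45
  -- iteration 4/4 --
  FD 11: (-7.778,-7.778) -> (0,0) [heading=45, draw]
  RT 90: heading 45 -> 315
]
Final: pos=(0,0), heading=315, 4 segment(s) drawn

Start position: (0, 0)
Final position: (0, 0)
Distance = 0; < 1e-6 -> CLOSED

Answer: yes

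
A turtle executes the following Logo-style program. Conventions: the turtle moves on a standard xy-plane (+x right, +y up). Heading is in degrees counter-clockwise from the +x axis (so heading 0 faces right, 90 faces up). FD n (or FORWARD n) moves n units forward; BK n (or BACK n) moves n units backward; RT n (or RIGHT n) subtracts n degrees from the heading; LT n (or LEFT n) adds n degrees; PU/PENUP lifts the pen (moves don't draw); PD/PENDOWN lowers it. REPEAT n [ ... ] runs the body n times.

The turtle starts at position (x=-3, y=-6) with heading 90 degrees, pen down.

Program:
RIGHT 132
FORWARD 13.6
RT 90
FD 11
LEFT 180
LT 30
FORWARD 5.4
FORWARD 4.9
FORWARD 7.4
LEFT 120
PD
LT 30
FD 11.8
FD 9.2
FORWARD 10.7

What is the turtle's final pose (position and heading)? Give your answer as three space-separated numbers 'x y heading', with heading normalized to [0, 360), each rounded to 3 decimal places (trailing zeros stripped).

Executing turtle program step by step:
Start: pos=(-3,-6), heading=90, pen down
RT 132: heading 90 -> 318
FD 13.6: (-3,-6) -> (7.107,-15.1) [heading=318, draw]
RT 90: heading 318 -> 228
FD 11: (7.107,-15.1) -> (-0.254,-23.275) [heading=228, draw]
LT 180: heading 228 -> 48
LT 30: heading 48 -> 78
FD 5.4: (-0.254,-23.275) -> (0.869,-17.993) [heading=78, draw]
FD 4.9: (0.869,-17.993) -> (1.888,-13.2) [heading=78, draw]
FD 7.4: (1.888,-13.2) -> (3.426,-5.962) [heading=78, draw]
LT 120: heading 78 -> 198
PD: pen down
LT 30: heading 198 -> 228
FD 11.8: (3.426,-5.962) -> (-4.469,-14.731) [heading=228, draw]
FD 9.2: (-4.469,-14.731) -> (-10.625,-21.568) [heading=228, draw]
FD 10.7: (-10.625,-21.568) -> (-17.785,-29.519) [heading=228, draw]
Final: pos=(-17.785,-29.519), heading=228, 8 segment(s) drawn

Answer: -17.785 -29.519 228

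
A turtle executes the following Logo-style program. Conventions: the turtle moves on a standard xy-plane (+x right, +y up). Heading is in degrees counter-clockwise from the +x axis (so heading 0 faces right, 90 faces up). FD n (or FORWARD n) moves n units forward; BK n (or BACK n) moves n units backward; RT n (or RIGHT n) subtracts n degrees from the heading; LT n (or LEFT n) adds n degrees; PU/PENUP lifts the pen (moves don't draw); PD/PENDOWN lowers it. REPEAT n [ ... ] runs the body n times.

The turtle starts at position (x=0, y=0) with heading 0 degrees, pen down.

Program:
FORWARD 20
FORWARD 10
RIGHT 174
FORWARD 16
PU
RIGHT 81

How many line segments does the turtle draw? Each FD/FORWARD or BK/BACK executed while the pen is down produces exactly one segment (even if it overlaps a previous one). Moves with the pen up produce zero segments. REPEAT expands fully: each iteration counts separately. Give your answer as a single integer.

Executing turtle program step by step:
Start: pos=(0,0), heading=0, pen down
FD 20: (0,0) -> (20,0) [heading=0, draw]
FD 10: (20,0) -> (30,0) [heading=0, draw]
RT 174: heading 0 -> 186
FD 16: (30,0) -> (14.088,-1.672) [heading=186, draw]
PU: pen up
RT 81: heading 186 -> 105
Final: pos=(14.088,-1.672), heading=105, 3 segment(s) drawn
Segments drawn: 3

Answer: 3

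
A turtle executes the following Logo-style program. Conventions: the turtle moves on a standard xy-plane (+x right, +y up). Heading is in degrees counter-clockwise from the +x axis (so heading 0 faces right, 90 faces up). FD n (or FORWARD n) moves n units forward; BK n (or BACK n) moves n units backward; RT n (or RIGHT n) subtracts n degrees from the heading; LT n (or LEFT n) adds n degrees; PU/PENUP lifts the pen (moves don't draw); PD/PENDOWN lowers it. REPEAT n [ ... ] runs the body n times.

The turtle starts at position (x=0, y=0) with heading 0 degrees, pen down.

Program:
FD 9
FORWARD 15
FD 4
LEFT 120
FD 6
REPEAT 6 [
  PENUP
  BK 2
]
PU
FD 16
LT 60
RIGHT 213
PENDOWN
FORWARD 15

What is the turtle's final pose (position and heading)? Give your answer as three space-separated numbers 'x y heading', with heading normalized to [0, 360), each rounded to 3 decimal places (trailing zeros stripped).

Executing turtle program step by step:
Start: pos=(0,0), heading=0, pen down
FD 9: (0,0) -> (9,0) [heading=0, draw]
FD 15: (9,0) -> (24,0) [heading=0, draw]
FD 4: (24,0) -> (28,0) [heading=0, draw]
LT 120: heading 0 -> 120
FD 6: (28,0) -> (25,5.196) [heading=120, draw]
REPEAT 6 [
  -- iteration 1/6 --
  PU: pen up
  BK 2: (25,5.196) -> (26,3.464) [heading=120, move]
  -- iteration 2/6 --
  PU: pen up
  BK 2: (26,3.464) -> (27,1.732) [heading=120, move]
  -- iteration 3/6 --
  PU: pen up
  BK 2: (27,1.732) -> (28,0) [heading=120, move]
  -- iteration 4/6 --
  PU: pen up
  BK 2: (28,0) -> (29,-1.732) [heading=120, move]
  -- iteration 5/6 --
  PU: pen up
  BK 2: (29,-1.732) -> (30,-3.464) [heading=120, move]
  -- iteration 6/6 --
  PU: pen up
  BK 2: (30,-3.464) -> (31,-5.196) [heading=120, move]
]
PU: pen up
FD 16: (31,-5.196) -> (23,8.66) [heading=120, move]
LT 60: heading 120 -> 180
RT 213: heading 180 -> 327
PD: pen down
FD 15: (23,8.66) -> (35.58,0.491) [heading=327, draw]
Final: pos=(35.58,0.491), heading=327, 5 segment(s) drawn

Answer: 35.58 0.491 327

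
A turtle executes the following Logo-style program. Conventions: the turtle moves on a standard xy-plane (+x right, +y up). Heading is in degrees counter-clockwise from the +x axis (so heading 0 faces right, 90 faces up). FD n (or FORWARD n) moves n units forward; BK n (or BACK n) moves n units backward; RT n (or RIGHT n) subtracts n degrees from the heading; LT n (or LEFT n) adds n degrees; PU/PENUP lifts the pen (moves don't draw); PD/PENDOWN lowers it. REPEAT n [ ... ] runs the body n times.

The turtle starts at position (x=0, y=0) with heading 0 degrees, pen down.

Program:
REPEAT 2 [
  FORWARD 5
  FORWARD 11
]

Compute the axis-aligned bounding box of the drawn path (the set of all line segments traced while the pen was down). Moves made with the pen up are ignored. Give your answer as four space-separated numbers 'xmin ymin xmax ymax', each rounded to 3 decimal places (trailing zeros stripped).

Answer: 0 0 32 0

Derivation:
Executing turtle program step by step:
Start: pos=(0,0), heading=0, pen down
REPEAT 2 [
  -- iteration 1/2 --
  FD 5: (0,0) -> (5,0) [heading=0, draw]
  FD 11: (5,0) -> (16,0) [heading=0, draw]
  -- iteration 2/2 --
  FD 5: (16,0) -> (21,0) [heading=0, draw]
  FD 11: (21,0) -> (32,0) [heading=0, draw]
]
Final: pos=(32,0), heading=0, 4 segment(s) drawn

Segment endpoints: x in {0, 5, 16, 21, 32}, y in {0}
xmin=0, ymin=0, xmax=32, ymax=0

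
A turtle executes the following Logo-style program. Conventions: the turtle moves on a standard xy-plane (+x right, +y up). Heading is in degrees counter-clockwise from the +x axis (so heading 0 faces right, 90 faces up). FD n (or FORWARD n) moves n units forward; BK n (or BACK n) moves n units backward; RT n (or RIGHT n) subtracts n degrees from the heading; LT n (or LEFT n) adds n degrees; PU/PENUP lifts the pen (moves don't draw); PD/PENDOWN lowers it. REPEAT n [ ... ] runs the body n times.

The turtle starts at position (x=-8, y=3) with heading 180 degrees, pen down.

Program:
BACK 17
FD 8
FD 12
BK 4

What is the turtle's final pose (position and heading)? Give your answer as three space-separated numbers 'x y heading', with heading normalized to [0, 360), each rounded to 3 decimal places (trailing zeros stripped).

Executing turtle program step by step:
Start: pos=(-8,3), heading=180, pen down
BK 17: (-8,3) -> (9,3) [heading=180, draw]
FD 8: (9,3) -> (1,3) [heading=180, draw]
FD 12: (1,3) -> (-11,3) [heading=180, draw]
BK 4: (-11,3) -> (-7,3) [heading=180, draw]
Final: pos=(-7,3), heading=180, 4 segment(s) drawn

Answer: -7 3 180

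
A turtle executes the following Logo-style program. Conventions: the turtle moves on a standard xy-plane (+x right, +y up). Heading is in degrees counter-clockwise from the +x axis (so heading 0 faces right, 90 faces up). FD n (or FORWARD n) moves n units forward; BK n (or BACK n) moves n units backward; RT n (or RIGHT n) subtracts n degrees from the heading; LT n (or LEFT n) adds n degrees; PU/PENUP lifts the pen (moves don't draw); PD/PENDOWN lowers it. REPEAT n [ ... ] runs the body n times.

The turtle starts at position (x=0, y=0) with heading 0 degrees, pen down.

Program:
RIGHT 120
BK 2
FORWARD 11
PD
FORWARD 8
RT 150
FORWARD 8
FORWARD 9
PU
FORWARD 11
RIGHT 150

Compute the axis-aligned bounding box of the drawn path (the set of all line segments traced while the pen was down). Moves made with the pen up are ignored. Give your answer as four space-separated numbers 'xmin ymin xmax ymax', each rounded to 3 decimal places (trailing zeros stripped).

Executing turtle program step by step:
Start: pos=(0,0), heading=0, pen down
RT 120: heading 0 -> 240
BK 2: (0,0) -> (1,1.732) [heading=240, draw]
FD 11: (1,1.732) -> (-4.5,-7.794) [heading=240, draw]
PD: pen down
FD 8: (-4.5,-7.794) -> (-8.5,-14.722) [heading=240, draw]
RT 150: heading 240 -> 90
FD 8: (-8.5,-14.722) -> (-8.5,-6.722) [heading=90, draw]
FD 9: (-8.5,-6.722) -> (-8.5,2.278) [heading=90, draw]
PU: pen up
FD 11: (-8.5,2.278) -> (-8.5,13.278) [heading=90, move]
RT 150: heading 90 -> 300
Final: pos=(-8.5,13.278), heading=300, 5 segment(s) drawn

Segment endpoints: x in {-8.5, -8.5, -8.5, -4.5, 0, 1}, y in {-14.722, -7.794, -6.722, 0, 1.732, 2.278}
xmin=-8.5, ymin=-14.722, xmax=1, ymax=2.278

Answer: -8.5 -14.722 1 2.278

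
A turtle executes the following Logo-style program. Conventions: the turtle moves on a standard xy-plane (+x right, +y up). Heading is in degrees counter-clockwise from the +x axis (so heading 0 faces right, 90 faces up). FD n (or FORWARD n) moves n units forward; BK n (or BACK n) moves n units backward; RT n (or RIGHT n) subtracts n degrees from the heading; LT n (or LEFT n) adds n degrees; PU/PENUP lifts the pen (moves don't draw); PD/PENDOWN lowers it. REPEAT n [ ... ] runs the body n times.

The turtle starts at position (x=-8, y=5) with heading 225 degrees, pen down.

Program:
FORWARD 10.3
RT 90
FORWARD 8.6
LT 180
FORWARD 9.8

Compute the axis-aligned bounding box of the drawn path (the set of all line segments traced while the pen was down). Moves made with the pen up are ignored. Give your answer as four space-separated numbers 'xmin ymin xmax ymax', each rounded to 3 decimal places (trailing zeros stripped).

Executing turtle program step by step:
Start: pos=(-8,5), heading=225, pen down
FD 10.3: (-8,5) -> (-15.283,-2.283) [heading=225, draw]
RT 90: heading 225 -> 135
FD 8.6: (-15.283,-2.283) -> (-21.364,3.798) [heading=135, draw]
LT 180: heading 135 -> 315
FD 9.8: (-21.364,3.798) -> (-14.435,-3.132) [heading=315, draw]
Final: pos=(-14.435,-3.132), heading=315, 3 segment(s) drawn

Segment endpoints: x in {-21.364, -15.283, -14.435, -8}, y in {-3.132, -2.283, 3.798, 5}
xmin=-21.364, ymin=-3.132, xmax=-8, ymax=5

Answer: -21.364 -3.132 -8 5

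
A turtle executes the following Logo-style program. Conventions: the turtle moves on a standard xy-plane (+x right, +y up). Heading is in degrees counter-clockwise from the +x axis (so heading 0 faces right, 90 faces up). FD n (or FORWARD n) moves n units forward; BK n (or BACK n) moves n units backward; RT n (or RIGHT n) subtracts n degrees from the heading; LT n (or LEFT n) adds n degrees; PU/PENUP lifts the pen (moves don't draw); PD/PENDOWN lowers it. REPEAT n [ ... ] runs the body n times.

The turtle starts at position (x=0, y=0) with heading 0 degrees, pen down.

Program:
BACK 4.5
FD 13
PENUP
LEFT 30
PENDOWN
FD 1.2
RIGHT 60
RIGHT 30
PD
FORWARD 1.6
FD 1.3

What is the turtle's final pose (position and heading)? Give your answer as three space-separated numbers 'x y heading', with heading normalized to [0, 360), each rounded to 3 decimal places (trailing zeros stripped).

Executing turtle program step by step:
Start: pos=(0,0), heading=0, pen down
BK 4.5: (0,0) -> (-4.5,0) [heading=0, draw]
FD 13: (-4.5,0) -> (8.5,0) [heading=0, draw]
PU: pen up
LT 30: heading 0 -> 30
PD: pen down
FD 1.2: (8.5,0) -> (9.539,0.6) [heading=30, draw]
RT 60: heading 30 -> 330
RT 30: heading 330 -> 300
PD: pen down
FD 1.6: (9.539,0.6) -> (10.339,-0.786) [heading=300, draw]
FD 1.3: (10.339,-0.786) -> (10.989,-1.911) [heading=300, draw]
Final: pos=(10.989,-1.911), heading=300, 5 segment(s) drawn

Answer: 10.989 -1.911 300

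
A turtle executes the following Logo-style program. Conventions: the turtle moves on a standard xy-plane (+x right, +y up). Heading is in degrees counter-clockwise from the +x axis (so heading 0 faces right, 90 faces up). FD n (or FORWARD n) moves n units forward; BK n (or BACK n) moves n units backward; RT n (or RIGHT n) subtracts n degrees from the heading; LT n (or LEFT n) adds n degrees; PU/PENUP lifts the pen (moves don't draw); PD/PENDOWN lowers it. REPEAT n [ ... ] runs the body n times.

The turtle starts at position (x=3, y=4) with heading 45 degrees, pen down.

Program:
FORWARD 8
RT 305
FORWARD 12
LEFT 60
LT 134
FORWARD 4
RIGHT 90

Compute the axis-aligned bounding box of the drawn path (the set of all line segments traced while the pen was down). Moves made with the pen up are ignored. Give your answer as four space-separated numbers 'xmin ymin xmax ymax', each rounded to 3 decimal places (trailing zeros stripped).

Executing turtle program step by step:
Start: pos=(3,4), heading=45, pen down
FD 8: (3,4) -> (8.657,9.657) [heading=45, draw]
RT 305: heading 45 -> 100
FD 12: (8.657,9.657) -> (6.573,21.475) [heading=100, draw]
LT 60: heading 100 -> 160
LT 134: heading 160 -> 294
FD 4: (6.573,21.475) -> (8.2,17.82) [heading=294, draw]
RT 90: heading 294 -> 204
Final: pos=(8.2,17.82), heading=204, 3 segment(s) drawn

Segment endpoints: x in {3, 6.573, 8.2, 8.657}, y in {4, 9.657, 17.82, 21.475}
xmin=3, ymin=4, xmax=8.657, ymax=21.475

Answer: 3 4 8.657 21.475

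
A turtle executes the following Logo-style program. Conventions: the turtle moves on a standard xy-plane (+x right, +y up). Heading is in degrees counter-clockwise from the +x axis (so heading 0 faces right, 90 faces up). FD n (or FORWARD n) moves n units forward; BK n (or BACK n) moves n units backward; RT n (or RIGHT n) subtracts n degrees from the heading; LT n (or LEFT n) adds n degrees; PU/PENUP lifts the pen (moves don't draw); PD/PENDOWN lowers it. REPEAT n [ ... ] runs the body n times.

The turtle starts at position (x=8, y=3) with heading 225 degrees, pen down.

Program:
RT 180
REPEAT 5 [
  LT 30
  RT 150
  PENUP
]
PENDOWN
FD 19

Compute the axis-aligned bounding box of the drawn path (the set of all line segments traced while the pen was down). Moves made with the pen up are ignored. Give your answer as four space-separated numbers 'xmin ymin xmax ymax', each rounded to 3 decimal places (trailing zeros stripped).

Executing turtle program step by step:
Start: pos=(8,3), heading=225, pen down
RT 180: heading 225 -> 45
REPEAT 5 [
  -- iteration 1/5 --
  LT 30: heading 45 -> 75
  RT 150: heading 75 -> 285
  PU: pen up
  -- iteration 2/5 --
  LT 30: heading 285 -> 315
  RT 150: heading 315 -> 165
  PU: pen up
  -- iteration 3/5 --
  LT 30: heading 165 -> 195
  RT 150: heading 195 -> 45
  PU: pen up
  -- iteration 4/5 --
  LT 30: heading 45 -> 75
  RT 150: heading 75 -> 285
  PU: pen up
  -- iteration 5/5 --
  LT 30: heading 285 -> 315
  RT 150: heading 315 -> 165
  PU: pen up
]
PD: pen down
FD 19: (8,3) -> (-10.353,7.918) [heading=165, draw]
Final: pos=(-10.353,7.918), heading=165, 1 segment(s) drawn

Segment endpoints: x in {-10.353, 8}, y in {3, 7.918}
xmin=-10.353, ymin=3, xmax=8, ymax=7.918

Answer: -10.353 3 8 7.918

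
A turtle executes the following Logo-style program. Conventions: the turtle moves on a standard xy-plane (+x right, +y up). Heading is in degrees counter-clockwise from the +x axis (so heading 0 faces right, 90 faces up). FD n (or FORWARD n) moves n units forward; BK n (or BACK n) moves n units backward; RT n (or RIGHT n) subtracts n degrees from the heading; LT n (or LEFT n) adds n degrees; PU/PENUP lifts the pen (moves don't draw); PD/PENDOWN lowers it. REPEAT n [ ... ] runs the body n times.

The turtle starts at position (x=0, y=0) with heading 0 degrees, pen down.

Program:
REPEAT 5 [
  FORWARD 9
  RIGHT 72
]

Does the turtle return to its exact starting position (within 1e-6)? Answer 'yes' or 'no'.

Executing turtle program step by step:
Start: pos=(0,0), heading=0, pen down
REPEAT 5 [
  -- iteration 1/5 --
  FD 9: (0,0) -> (9,0) [heading=0, draw]
  RT 72: heading 0 -> 288
  -- iteration 2/5 --
  FD 9: (9,0) -> (11.781,-8.56) [heading=288, draw]
  RT 72: heading 288 -> 216
  -- iteration 3/5 --
  FD 9: (11.781,-8.56) -> (4.5,-13.85) [heading=216, draw]
  RT 72: heading 216 -> 144
  -- iteration 4/5 --
  FD 9: (4.5,-13.85) -> (-2.781,-8.56) [heading=144, draw]
  RT 72: heading 144 -> 72
  -- iteration 5/5 --
  FD 9: (-2.781,-8.56) -> (0,0) [heading=72, draw]
  RT 72: heading 72 -> 0
]
Final: pos=(0,0), heading=0, 5 segment(s) drawn

Start position: (0, 0)
Final position: (0, 0)
Distance = 0; < 1e-6 -> CLOSED

Answer: yes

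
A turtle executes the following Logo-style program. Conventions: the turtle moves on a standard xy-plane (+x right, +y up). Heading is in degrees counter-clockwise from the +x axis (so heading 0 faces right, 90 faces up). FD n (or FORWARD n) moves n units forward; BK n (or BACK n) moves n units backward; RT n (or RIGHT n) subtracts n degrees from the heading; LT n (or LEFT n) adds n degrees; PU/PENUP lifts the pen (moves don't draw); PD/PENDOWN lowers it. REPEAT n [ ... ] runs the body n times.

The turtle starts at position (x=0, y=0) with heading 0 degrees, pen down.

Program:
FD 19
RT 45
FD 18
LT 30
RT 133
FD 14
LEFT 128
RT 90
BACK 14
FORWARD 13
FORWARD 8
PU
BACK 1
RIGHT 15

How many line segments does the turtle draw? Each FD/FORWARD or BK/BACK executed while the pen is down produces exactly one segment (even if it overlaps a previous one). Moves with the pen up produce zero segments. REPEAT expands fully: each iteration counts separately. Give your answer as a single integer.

Answer: 6

Derivation:
Executing turtle program step by step:
Start: pos=(0,0), heading=0, pen down
FD 19: (0,0) -> (19,0) [heading=0, draw]
RT 45: heading 0 -> 315
FD 18: (19,0) -> (31.728,-12.728) [heading=315, draw]
LT 30: heading 315 -> 345
RT 133: heading 345 -> 212
FD 14: (31.728,-12.728) -> (19.855,-20.147) [heading=212, draw]
LT 128: heading 212 -> 340
RT 90: heading 340 -> 250
BK 14: (19.855,-20.147) -> (24.644,-6.991) [heading=250, draw]
FD 13: (24.644,-6.991) -> (20.197,-19.207) [heading=250, draw]
FD 8: (20.197,-19.207) -> (17.461,-26.725) [heading=250, draw]
PU: pen up
BK 1: (17.461,-26.725) -> (17.803,-25.785) [heading=250, move]
RT 15: heading 250 -> 235
Final: pos=(17.803,-25.785), heading=235, 6 segment(s) drawn
Segments drawn: 6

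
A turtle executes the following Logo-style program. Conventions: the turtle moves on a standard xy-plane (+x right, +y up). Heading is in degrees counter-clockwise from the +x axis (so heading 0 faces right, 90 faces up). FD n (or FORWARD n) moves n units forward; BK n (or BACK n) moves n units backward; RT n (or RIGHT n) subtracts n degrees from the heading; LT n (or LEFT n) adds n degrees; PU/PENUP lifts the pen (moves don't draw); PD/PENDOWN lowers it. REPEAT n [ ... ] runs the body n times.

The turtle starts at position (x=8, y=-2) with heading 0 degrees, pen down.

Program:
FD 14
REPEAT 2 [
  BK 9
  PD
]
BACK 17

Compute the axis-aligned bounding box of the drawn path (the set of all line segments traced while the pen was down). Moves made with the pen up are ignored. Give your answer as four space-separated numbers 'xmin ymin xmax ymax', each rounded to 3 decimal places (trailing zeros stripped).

Executing turtle program step by step:
Start: pos=(8,-2), heading=0, pen down
FD 14: (8,-2) -> (22,-2) [heading=0, draw]
REPEAT 2 [
  -- iteration 1/2 --
  BK 9: (22,-2) -> (13,-2) [heading=0, draw]
  PD: pen down
  -- iteration 2/2 --
  BK 9: (13,-2) -> (4,-2) [heading=0, draw]
  PD: pen down
]
BK 17: (4,-2) -> (-13,-2) [heading=0, draw]
Final: pos=(-13,-2), heading=0, 4 segment(s) drawn

Segment endpoints: x in {-13, 4, 8, 13, 22}, y in {-2}
xmin=-13, ymin=-2, xmax=22, ymax=-2

Answer: -13 -2 22 -2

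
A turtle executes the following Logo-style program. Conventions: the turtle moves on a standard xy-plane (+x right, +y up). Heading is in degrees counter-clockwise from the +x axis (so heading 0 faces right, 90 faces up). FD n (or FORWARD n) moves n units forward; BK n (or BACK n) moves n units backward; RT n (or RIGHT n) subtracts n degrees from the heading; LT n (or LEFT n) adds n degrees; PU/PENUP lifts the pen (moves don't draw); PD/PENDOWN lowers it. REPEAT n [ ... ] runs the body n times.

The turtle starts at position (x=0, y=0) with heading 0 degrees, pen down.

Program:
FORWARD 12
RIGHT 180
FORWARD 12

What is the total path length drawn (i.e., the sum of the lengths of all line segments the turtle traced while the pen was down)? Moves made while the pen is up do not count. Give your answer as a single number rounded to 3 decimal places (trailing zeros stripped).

Executing turtle program step by step:
Start: pos=(0,0), heading=0, pen down
FD 12: (0,0) -> (12,0) [heading=0, draw]
RT 180: heading 0 -> 180
FD 12: (12,0) -> (0,0) [heading=180, draw]
Final: pos=(0,0), heading=180, 2 segment(s) drawn

Segment lengths:
  seg 1: (0,0) -> (12,0), length = 12
  seg 2: (12,0) -> (0,0), length = 12
Total = 24

Answer: 24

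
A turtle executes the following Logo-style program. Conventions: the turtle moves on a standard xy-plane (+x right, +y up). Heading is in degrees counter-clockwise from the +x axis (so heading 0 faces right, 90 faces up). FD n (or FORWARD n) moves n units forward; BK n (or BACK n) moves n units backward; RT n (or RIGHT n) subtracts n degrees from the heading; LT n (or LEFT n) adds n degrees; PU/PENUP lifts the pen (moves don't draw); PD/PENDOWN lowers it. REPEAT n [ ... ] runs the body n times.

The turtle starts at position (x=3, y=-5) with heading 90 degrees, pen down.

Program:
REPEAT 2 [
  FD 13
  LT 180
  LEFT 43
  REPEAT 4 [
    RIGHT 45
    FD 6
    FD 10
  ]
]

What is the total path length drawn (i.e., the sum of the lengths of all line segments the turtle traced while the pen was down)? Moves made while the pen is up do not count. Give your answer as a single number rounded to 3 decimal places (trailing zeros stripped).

Answer: 154

Derivation:
Executing turtle program step by step:
Start: pos=(3,-5), heading=90, pen down
REPEAT 2 [
  -- iteration 1/2 --
  FD 13: (3,-5) -> (3,8) [heading=90, draw]
  LT 180: heading 90 -> 270
  LT 43: heading 270 -> 313
  REPEAT 4 [
    -- iteration 1/4 --
    RT 45: heading 313 -> 268
    FD 6: (3,8) -> (2.791,2.004) [heading=268, draw]
    FD 10: (2.791,2.004) -> (2.442,-7.99) [heading=268, draw]
    -- iteration 2/4 --
    RT 45: heading 268 -> 223
    FD 6: (2.442,-7.99) -> (-1.947,-12.082) [heading=223, draw]
    FD 10: (-1.947,-12.082) -> (-9.26,-18.902) [heading=223, draw]
    -- iteration 3/4 --
    RT 45: heading 223 -> 178
    FD 6: (-9.26,-18.902) -> (-15.256,-18.693) [heading=178, draw]
    FD 10: (-15.256,-18.693) -> (-25.25,-18.344) [heading=178, draw]
    -- iteration 4/4 --
    RT 45: heading 178 -> 133
    FD 6: (-25.25,-18.344) -> (-29.342,-13.956) [heading=133, draw]
    FD 10: (-29.342,-13.956) -> (-36.162,-6.642) [heading=133, draw]
  ]
  -- iteration 2/2 --
  FD 13: (-36.162,-6.642) -> (-45.028,2.865) [heading=133, draw]
  LT 180: heading 133 -> 313
  LT 43: heading 313 -> 356
  REPEAT 4 [
    -- iteration 1/4 --
    RT 45: heading 356 -> 311
    FD 6: (-45.028,2.865) -> (-41.092,-1.663) [heading=311, draw]
    FD 10: (-41.092,-1.663) -> (-34.531,-9.21) [heading=311, draw]
    -- iteration 2/4 --
    RT 45: heading 311 -> 266
    FD 6: (-34.531,-9.21) -> (-34.95,-15.195) [heading=266, draw]
    FD 10: (-34.95,-15.195) -> (-35.647,-25.171) [heading=266, draw]
    -- iteration 3/4 --
    RT 45: heading 266 -> 221
    FD 6: (-35.647,-25.171) -> (-40.176,-29.107) [heading=221, draw]
    FD 10: (-40.176,-29.107) -> (-47.723,-35.668) [heading=221, draw]
    -- iteration 4/4 --
    RT 45: heading 221 -> 176
    FD 6: (-47.723,-35.668) -> (-53.708,-35.249) [heading=176, draw]
    FD 10: (-53.708,-35.249) -> (-63.684,-34.552) [heading=176, draw]
  ]
]
Final: pos=(-63.684,-34.552), heading=176, 18 segment(s) drawn

Segment lengths:
  seg 1: (3,-5) -> (3,8), length = 13
  seg 2: (3,8) -> (2.791,2.004), length = 6
  seg 3: (2.791,2.004) -> (2.442,-7.99), length = 10
  seg 4: (2.442,-7.99) -> (-1.947,-12.082), length = 6
  seg 5: (-1.947,-12.082) -> (-9.26,-18.902), length = 10
  seg 6: (-9.26,-18.902) -> (-15.256,-18.693), length = 6
  seg 7: (-15.256,-18.693) -> (-25.25,-18.344), length = 10
  seg 8: (-25.25,-18.344) -> (-29.342,-13.956), length = 6
  seg 9: (-29.342,-13.956) -> (-36.162,-6.642), length = 10
  seg 10: (-36.162,-6.642) -> (-45.028,2.865), length = 13
  seg 11: (-45.028,2.865) -> (-41.092,-1.663), length = 6
  seg 12: (-41.092,-1.663) -> (-34.531,-9.21), length = 10
  seg 13: (-34.531,-9.21) -> (-34.95,-15.195), length = 6
  seg 14: (-34.95,-15.195) -> (-35.647,-25.171), length = 10
  seg 15: (-35.647,-25.171) -> (-40.176,-29.107), length = 6
  seg 16: (-40.176,-29.107) -> (-47.723,-35.668), length = 10
  seg 17: (-47.723,-35.668) -> (-53.708,-35.249), length = 6
  seg 18: (-53.708,-35.249) -> (-63.684,-34.552), length = 10
Total = 154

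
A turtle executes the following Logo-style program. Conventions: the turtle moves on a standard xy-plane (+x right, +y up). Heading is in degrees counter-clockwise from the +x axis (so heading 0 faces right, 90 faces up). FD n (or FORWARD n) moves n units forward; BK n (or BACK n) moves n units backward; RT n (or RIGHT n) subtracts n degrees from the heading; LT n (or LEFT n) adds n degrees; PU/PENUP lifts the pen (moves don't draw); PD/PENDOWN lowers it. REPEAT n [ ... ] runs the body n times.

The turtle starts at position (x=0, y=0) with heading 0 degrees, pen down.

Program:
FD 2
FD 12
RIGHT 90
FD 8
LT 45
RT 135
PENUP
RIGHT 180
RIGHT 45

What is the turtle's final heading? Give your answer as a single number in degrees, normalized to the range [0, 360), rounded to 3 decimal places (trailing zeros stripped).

Executing turtle program step by step:
Start: pos=(0,0), heading=0, pen down
FD 2: (0,0) -> (2,0) [heading=0, draw]
FD 12: (2,0) -> (14,0) [heading=0, draw]
RT 90: heading 0 -> 270
FD 8: (14,0) -> (14,-8) [heading=270, draw]
LT 45: heading 270 -> 315
RT 135: heading 315 -> 180
PU: pen up
RT 180: heading 180 -> 0
RT 45: heading 0 -> 315
Final: pos=(14,-8), heading=315, 3 segment(s) drawn

Answer: 315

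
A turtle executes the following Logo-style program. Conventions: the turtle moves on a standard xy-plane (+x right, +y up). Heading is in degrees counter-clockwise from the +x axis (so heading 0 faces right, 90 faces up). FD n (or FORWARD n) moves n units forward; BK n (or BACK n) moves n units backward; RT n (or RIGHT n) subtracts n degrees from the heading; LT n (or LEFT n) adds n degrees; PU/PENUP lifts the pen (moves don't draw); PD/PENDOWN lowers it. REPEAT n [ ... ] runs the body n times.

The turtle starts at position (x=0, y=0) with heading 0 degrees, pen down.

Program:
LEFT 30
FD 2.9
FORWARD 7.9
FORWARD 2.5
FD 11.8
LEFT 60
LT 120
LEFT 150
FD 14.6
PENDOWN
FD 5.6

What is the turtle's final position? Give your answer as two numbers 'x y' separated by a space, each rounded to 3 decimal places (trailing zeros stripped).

Answer: 41.937 12.55

Derivation:
Executing turtle program step by step:
Start: pos=(0,0), heading=0, pen down
LT 30: heading 0 -> 30
FD 2.9: (0,0) -> (2.511,1.45) [heading=30, draw]
FD 7.9: (2.511,1.45) -> (9.353,5.4) [heading=30, draw]
FD 2.5: (9.353,5.4) -> (11.518,6.65) [heading=30, draw]
FD 11.8: (11.518,6.65) -> (21.737,12.55) [heading=30, draw]
LT 60: heading 30 -> 90
LT 120: heading 90 -> 210
LT 150: heading 210 -> 0
FD 14.6: (21.737,12.55) -> (36.337,12.55) [heading=0, draw]
PD: pen down
FD 5.6: (36.337,12.55) -> (41.937,12.55) [heading=0, draw]
Final: pos=(41.937,12.55), heading=0, 6 segment(s) drawn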